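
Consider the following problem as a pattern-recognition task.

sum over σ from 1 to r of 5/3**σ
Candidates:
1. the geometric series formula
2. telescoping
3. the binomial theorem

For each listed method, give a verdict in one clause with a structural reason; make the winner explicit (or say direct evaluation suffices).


Technique: the geometric series formula — consecutive terms stand in a fixed index-free ratio — the geometric sum formula closes it.
- the geometric series formula — yes — fits the structure here.
- telescoping: computed from the summand as displayed, the partial sums build up without the pairwise collapse telescoping exploits.
- the binomial theorem: there is no sum-raised-to-a-power identity hiding in these terms.


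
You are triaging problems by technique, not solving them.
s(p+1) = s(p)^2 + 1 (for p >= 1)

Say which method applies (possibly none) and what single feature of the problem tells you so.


Technique: no special technique — no ansatz, no master substitution, no summation factor survives the nonlinearity here.


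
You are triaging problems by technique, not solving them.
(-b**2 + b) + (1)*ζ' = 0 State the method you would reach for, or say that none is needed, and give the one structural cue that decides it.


Best approach: no special technique — with ζ absent the equation is not coupled at all: direct integration in b.


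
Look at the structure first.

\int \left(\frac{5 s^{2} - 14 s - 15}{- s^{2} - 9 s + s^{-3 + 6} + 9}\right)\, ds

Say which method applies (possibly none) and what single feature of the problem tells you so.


Best approach: partial fractions — the factorization of (- s^{2} - 9 s + s^{-3 + 6} + 9) is the whole battle; after it, each term is a table integral.


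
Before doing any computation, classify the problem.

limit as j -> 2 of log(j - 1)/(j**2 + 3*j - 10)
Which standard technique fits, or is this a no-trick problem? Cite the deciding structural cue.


Best approach: l'Hôpital's rule (0/0) — substituting 2 gives 0 over 0; differentiate top and bottom once and re-evaluate. A first-order expansion at the point is an equally standard path; the rule packages it.


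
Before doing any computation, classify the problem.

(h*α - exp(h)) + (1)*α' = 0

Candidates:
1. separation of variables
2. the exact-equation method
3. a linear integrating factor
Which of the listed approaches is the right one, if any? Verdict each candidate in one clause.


Verdict: a linear integrating factor — the equation is linear in α with coefficient h; multiplying by the integrating factor exp(∫h) makes the left side a perfect derivative.
- separation of variables: no algebra isolates the independent variable on one side and the unknown on the other.
- the exact-equation method — the mixed partial derivatives differ, so the left side is not a total differential.
- a linear integrating factor: applies; the problem has the shape this method handles.


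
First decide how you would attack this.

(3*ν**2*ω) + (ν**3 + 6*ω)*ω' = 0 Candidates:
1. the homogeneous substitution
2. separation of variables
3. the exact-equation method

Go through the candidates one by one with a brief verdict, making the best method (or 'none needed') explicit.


Diagnosis: the exact-equation method — check exactness first: here it holds (3*ν**2*ω, ν**3 + 6*ω have matching cross partials), so no integrating factor is needed.
- the homogeneous substitution: the ratio of the variables does not determine the slope.
- separation of variables: no algebra isolates the independent variable on one side and the unknown on the other.
- the exact-equation method — a fit — the right tool for this form.


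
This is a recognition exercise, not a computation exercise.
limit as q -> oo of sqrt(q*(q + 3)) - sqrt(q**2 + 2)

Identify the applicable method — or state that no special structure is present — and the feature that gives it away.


Method: conjugate multiplication — infinity minus infinity with a radical in play — multiply by the conjugate so the divergences of sqrt(q*(q + 3)) and sqrt(q**2 + 2) annihilate.


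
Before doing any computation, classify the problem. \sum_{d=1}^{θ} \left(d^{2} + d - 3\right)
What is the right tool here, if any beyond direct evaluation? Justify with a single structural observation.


Technique: no special technique — constant-multiple powers of d with no cancellation partners and no common ratio — use the standard power-sum formulas.


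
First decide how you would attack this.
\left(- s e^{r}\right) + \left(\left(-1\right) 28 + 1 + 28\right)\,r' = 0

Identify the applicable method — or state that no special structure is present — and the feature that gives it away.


Technique: separation of variables — a product of single-variable factors, s and e^{r} — the textbook separable form.


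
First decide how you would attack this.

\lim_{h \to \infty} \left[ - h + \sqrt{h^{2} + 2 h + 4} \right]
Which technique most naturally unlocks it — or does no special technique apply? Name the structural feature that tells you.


Best approach: conjugate multiplication — an infinity-minus-infinity difference with a surviving radical — multiply by the conjugate to cancel the divergence.


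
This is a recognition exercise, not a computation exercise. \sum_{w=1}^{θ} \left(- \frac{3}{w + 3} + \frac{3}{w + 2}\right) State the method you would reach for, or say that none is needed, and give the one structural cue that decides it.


Diagnosis: telescoping — spot the paired structure — each term adds \frac{3}{w + 2} and subtracts its successor value, which the next term restores: the definition of a telescoping chain.


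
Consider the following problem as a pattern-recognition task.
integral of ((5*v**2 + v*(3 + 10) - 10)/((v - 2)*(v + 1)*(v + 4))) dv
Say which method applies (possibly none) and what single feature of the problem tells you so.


Diagnosis: partial fractions — a proper rational integrand whose denominator splits into simpler factors — decompose into partial fractions first.


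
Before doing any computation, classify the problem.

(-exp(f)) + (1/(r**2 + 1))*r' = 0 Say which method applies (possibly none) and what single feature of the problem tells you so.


Technique: separation of variables — solved for the derivative, the right side splits multiplicatively into a function of each variable alone — divide and integrate each side. One could also solve this as an exact equation; with each coefficient in its own variable, separating is the same work with fewer steps.


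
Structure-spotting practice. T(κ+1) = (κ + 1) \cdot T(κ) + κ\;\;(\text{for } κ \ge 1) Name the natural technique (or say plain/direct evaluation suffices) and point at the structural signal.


Verdict: a summation factor — the coefficient κ + 1 drifts with the index, so no fixed root exists; normalizing by the cumulative product telescopes it.


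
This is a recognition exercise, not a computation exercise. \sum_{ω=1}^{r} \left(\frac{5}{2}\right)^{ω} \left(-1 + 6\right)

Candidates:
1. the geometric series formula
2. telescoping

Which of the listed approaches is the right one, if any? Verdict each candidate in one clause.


Best approach: the geometric series formula — each term is \frac{5}{2} times the previous one, so the geometric-series formula applies directly.
- the geometric series formula — applicable, and directly so.
- telescoping: as presented, consecutive terms share no shifted copy to cancel against — no rewrite is on display to change that.


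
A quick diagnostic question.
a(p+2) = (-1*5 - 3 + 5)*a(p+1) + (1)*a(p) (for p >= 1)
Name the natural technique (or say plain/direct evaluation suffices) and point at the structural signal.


Technique: the characteristic-root method — because shifting p leaves the equation's coefficients unchanged, exponential trials reduce it to algebra.


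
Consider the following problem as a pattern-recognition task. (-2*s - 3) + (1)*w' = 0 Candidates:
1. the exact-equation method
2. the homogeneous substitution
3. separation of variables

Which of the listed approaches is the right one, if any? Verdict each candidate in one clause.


Method: no special technique — with w absent the equation is not coupled at all: direct integration in s.
- the exact-equation method: with the unknown absent from both coefficients, the cross-partial test holds emptily — nothing for the exact method to work on.
- the homogeneous substitution — the slope is not a function of the ratio of the variables alone.
- separation of variables: separation is only trivially available — with the unknown absent from the slope this is a direct integration, not a separation problem.


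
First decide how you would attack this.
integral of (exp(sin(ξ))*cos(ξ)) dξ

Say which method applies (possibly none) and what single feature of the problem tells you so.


Technique: u-substitution — viewed as a product, the integrand is a composition evaluated at sin(ξ) times (a constant multiple of) that inner expression's derivative, so u = sin(ξ) makes it elementary.


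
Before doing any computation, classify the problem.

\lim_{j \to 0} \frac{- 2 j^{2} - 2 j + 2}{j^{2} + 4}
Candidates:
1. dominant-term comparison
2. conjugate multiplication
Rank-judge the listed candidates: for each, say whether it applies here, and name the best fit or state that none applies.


Best approach: no special technique — no vanishing denominator and no indeterminate clash at the point — evaluation is immediate.
- dominant-term comparison: this limit is not decided by comparing leading-term growth at infinity.
- conjugate multiplication — no difference of divergent radicals appears, so rationalizing has nothing to cancel.


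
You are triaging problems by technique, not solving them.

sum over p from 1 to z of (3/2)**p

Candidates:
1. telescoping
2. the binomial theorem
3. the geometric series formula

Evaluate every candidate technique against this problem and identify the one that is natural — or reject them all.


Verdict: the geometric series formula — term-over-term division gives 3/2 every time — index-free ratio, geometric sum formula applies.
- telescoping — as presented, consecutive terms share no shifted copy to cancel against — no rewrite is on display to change that.
- the binomial theorem: there is no pair of bases whose matched powers would reassemble into a single binomial power.
- the geometric series formula: applicable, and directly so.


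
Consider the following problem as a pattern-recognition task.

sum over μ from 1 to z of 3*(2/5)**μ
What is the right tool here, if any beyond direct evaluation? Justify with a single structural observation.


Technique: the geometric series formula — term-over-term division gives 2/5 every time — index-free ratio, geometric sum formula applies.


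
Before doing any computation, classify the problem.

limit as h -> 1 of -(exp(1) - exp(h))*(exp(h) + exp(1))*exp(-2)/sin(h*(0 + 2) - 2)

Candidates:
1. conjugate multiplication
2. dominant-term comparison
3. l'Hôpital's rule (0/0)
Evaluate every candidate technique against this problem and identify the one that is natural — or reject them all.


Method: l'Hôpital's rule (0/0) — substituting 1 gives 0 over 0; differentiate top and bottom once and re-evaluate. A local series expansion at the point resolves it as well; the rule is the packaged version of that step.
- conjugate multiplication: multiplying by a conjugate would not remove any indeterminacy here.
- dominant-term comparison: leading-power comparison does not apply to this form.
- l'Hôpital's rule (0/0): applies; the problem has the shape this method handles.


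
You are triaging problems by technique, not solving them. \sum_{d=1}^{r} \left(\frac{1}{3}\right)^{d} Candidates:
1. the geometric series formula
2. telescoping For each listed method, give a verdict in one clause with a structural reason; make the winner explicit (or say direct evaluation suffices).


Verdict: the geometric series formula — each term is \frac{1}{3} times the previous one, so the geometric-series formula applies directly.
- the geometric series formula: applies; the problem has the shape this method handles.
- telescoping — neither a shifted-difference shape nor integer-spaced poles are present.


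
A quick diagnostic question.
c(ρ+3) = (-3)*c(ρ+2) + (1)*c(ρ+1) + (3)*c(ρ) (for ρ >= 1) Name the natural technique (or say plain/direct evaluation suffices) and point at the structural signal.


Technique: the characteristic-root method — the recurrence is linear and homogeneous with constant coefficients, so the ansatz r^ρ turns it into a polynomial equation for r.


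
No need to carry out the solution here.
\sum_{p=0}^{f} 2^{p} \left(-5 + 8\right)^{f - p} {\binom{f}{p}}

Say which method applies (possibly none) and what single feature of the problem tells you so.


Technique: the binomial theorem — the binomial coefficients weight matched powers of 2 and (-5 + 8), which is exactly the expansion of a binomial power.


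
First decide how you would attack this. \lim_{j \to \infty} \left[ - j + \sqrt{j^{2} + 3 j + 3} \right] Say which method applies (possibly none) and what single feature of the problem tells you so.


Verdict: conjugate multiplication — the ∞ − ∞ radical form is the exact trigger for the conjugate maneuver.


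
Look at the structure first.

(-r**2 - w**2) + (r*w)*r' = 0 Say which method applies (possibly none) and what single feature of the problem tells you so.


Diagnosis: the homogeneous substitution — the slope is degree-zero homogeneous: the ratio substitution v = r/w collapses it. Rearranged, this also fits the Bernoulli template directly; the homogeneous substitution reads the structure without the rearrangement.


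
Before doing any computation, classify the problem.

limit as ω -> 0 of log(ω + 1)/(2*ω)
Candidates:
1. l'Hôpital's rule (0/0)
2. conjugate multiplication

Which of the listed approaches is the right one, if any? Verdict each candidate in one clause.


Technique: l'Hôpital's rule (0/0) — the 0/0 form at 0 is the signature situation for l'Hôpital's rule. One could equally expand both pieces locally and compare leading terms; the rule does that in one stroke.
- l'Hôpital's rule (0/0) — a fit — the right tool for this form.
- conjugate multiplication: multiplying by a conjugate would not remove any indeterminacy here.


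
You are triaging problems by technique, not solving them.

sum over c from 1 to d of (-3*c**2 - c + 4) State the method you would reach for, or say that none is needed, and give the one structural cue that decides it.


Diagnosis: no special technique — Faulhaber territory: sum each constant-multiple power of c with its closed-form formula, no trick required.


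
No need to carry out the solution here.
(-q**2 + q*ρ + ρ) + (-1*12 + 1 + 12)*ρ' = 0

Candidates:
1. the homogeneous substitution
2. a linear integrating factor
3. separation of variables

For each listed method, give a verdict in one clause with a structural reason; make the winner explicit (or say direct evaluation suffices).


Verdict: a linear integrating factor — the unknown enters only to the first power against a nonzero forcing term — the integrating-factor template applies directly.
- the homogeneous substitution: the ratio of the variables does not determine the slope.
- a linear integrating factor: applicable, and directly so.
- separation of variables: no division isolates the independent variable from the unknown.


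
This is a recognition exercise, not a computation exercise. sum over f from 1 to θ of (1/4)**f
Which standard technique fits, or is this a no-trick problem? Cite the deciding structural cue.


Technique: the geometric series formula — consecutive terms stand in a fixed index-free ratio — the geometric sum formula closes it.


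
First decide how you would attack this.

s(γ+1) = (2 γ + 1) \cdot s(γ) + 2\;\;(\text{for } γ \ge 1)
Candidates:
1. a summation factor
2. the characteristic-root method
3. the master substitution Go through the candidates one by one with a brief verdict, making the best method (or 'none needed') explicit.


Best approach: a summation factor — one-term recursion with variable weight 2 γ + 1 is solved by product normalization, not by root-finding.
- a summation factor: yes — fits the structure here.
- the characteristic-root method — the coefficients vary with the index, breaking the constant-coefficient structure the method needs.
- the master substitution — the recursion shifts the index rather than dividing it.


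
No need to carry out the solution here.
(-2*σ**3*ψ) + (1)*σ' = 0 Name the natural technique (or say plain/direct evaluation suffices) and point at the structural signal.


Best approach: separation of variables — all dependence on the two variables factors apart, the defining separable shape.


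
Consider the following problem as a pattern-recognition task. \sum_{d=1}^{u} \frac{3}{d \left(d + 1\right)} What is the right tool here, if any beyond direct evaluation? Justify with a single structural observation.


Technique: telescoping — one partial-fraction pass turns \frac{3}{d \left(d + 1\right)} into a shifted difference, and shifted differences telescope.


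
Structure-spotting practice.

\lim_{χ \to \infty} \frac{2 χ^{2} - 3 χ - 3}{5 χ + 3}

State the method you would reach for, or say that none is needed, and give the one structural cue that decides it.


Technique: dominant-term comparison — growth-rate triage: the leading powers of χ decide the limit, everything else is noise. Viewed as a single quotient this is an ∞/∞ form — an at-infinity application of l'Hôpital's rule would also resolve it; comparing leading growth reads the answer without differentiating.


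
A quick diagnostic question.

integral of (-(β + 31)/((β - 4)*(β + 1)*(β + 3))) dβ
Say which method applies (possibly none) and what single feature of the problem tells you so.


Technique: partial fractions — the bottom factors while the top stays lower-degree — split into simple fractions and integrate piece by piece.


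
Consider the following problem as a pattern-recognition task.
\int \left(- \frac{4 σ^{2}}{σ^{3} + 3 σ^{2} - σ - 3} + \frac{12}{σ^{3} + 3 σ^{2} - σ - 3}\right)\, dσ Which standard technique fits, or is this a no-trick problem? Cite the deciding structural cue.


Method: partial fractions — a proper rational integrand whose denominator splits into simpler factors — decompose into partial fractions first.


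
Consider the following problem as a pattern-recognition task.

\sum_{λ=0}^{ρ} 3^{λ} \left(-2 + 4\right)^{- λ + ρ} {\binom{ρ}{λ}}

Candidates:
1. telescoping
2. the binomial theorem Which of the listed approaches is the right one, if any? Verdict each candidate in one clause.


Verdict: the binomial theorem — {\binom{ρ}{λ}} weighting matched powers of 3 and (-2 + 4) is the expanded form of (3 + (-2 + 4))^ρ — fold it back up.
- telescoping — writing out consecutive terms as given produces no pairwise cancellation.
- the binomial theorem: a fit — the right tool for this form.


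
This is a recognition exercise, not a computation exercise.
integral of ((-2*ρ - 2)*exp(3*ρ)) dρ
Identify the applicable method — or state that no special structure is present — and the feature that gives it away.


Method: integration by parts — a polynomial -2*ρ - 2 against the kernel exp(3*ρ) is the signature bounded-ladder case for integration by parts.


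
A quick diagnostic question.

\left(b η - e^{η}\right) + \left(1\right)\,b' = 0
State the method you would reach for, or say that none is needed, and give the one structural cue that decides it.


Best approach: a linear integrating factor — the equation is linear in b with coefficient η; multiplying by the integrating factor exp(∫η) makes the left side a perfect derivative.


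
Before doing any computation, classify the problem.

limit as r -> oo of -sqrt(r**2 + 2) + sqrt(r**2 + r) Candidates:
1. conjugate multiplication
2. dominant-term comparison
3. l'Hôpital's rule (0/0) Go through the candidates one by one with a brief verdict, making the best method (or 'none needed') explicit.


Technique: conjugate multiplication — sqrt(r**2 + r) and sqrt(r**2 + 2) both blow up, but their difference is tame once the conjugate rationalizes it.
- conjugate multiplication: applies; the problem has the shape this method handles.
- dominant-term comparison: this limit is not decided by comparing leading-term growth at infinity.
- l'Hôpital's rule (0/0) — the expression is a difference driving to ∞ − ∞, not a 0/0 quotient — there is no ratio for the rule to differentiate.


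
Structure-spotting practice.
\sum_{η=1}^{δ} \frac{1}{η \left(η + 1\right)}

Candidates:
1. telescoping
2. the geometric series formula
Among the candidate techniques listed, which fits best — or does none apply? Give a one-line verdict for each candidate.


Diagnosis: telescoping — split \frac{1}{η \left(η + 1\right)} by partial fractions and the pieces are one function at shifted arguments — interior terms cancel.
- telescoping: a fit — the right tool for this form.
- the geometric series formula — dividing successive terms gives an index-dependent quantity, not a constant.


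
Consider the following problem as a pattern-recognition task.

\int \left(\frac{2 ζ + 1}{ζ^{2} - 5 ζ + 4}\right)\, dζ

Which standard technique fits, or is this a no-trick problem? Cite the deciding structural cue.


Diagnosis: partial fractions — break ζ^{2} - 5 ζ + 4 into its roots and the integral splits into logarithm-sized bites.


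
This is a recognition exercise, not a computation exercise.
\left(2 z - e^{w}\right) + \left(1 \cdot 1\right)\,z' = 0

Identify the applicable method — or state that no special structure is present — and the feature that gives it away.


Best approach: a linear integrating factor — z appears only to the first power with coefficient 2 — the classic integrating-factor setup.


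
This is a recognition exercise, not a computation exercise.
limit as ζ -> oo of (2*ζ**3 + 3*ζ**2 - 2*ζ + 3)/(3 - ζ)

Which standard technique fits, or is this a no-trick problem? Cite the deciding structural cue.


Best approach: dominant-term comparison — divide by the highest power of ζ present: lower-order terms vanish and the dominant ratio remains. Differentiating the expression as a single quotient would eventually settle it as well; matching dominant growth settles it immediately.


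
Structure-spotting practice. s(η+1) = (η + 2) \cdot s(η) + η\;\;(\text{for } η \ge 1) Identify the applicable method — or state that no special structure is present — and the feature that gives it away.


Diagnosis: a summation factor — first-order, linear, moving coefficient η + 2: the discrete analogue of an integrating factor handles it.


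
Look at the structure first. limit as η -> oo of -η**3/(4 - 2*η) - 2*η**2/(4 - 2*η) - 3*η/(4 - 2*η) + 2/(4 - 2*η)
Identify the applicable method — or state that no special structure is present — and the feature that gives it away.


Diagnosis: dominant-term comparison — divide through by the highest power of η; every lower-order term dies and the dominant terms decide the limit. Viewed as a single quotient this is an ∞/∞ form — an at-infinity application of l'Hôpital's rule would also resolve it; comparing leading growth reads the answer without differentiating.


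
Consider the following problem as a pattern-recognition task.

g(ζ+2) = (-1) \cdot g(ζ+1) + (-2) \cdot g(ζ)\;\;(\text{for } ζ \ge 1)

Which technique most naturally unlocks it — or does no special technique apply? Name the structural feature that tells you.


Verdict: the characteristic-root method — no index-dependence in the weights and nothing inhomogeneous: classic characteristic-equation setup.


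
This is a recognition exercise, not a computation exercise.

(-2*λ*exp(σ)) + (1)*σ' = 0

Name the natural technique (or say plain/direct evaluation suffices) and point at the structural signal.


Method: separation of variables — separating collects all σ-dependence with the derivative and leaves all λ-dependence opposite: variables separate.


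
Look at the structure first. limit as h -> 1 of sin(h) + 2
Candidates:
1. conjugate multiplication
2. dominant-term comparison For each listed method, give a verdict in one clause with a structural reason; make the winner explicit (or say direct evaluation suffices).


Method: no special technique — nothing blocks direct substitution at 1: plug in and finish.
- conjugate multiplication — no divergent radical difference is present for a conjugate pair to cancel.
- dominant-term comparison — this limit is not decided by comparing polynomial growth at infinity.


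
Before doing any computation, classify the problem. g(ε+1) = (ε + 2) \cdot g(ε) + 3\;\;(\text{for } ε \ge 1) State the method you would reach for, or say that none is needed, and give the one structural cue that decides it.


Verdict: a summation factor — because the multiplier ε + 2 is index-dependent, divide through by its running product and sum the resulting differences.


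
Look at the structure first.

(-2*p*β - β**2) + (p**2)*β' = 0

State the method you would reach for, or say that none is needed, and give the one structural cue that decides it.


Method: the homogeneous substitution — the slope is degree-zero homogeneous: the ratio substitution v = β/p collapses it. This doubles as a Bernoulli equation in the unknown as written; the homogeneous route needs no setup at all.


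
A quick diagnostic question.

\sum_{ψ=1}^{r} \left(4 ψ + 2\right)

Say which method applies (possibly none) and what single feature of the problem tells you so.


Method: no special technique — Faulhaber territory: sum each constant-multiple power of ψ with its closed-form formula, no trick required.


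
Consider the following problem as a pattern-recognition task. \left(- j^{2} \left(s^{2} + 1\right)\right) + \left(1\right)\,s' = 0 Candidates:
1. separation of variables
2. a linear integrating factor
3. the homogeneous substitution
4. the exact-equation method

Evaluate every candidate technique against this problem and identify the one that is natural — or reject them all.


Verdict: separation of variables — solved for the derivative, the right side splits multiplicatively into a function of each variable alone — divide and integrate each side.
- separation of variables: yes — fits the structure here.
- a linear integrating factor: the unknown enters nonlinearly (through a power, a denominator, or a transcendental function), which the linear integrating-factor recipe cannot absorb as-is — any repair would come from a preliminary substitution, not the factor.
- the homogeneous substitution: the slope is not a function of the ratio of the variables alone.
- the exact-equation method — the mixed-partials test fails on this split — it is not an exact differential as presented.


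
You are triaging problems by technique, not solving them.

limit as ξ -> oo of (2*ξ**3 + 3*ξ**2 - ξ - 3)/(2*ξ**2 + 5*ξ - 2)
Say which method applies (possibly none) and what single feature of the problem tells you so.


Method: dominant-term comparison — at large ξ only the top-degree terms survive; compare the leading terms and the limit falls out. l'Hôpital's at-infinity variant applies to the expression viewed as a single quotient; the leading-term comparison is the direct route.


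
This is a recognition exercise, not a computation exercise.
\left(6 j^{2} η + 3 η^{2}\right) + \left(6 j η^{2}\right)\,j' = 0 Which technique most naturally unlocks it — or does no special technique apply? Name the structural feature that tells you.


Best approach: the exact-equation method — the mixed-partials test passes for 6 j^{2} η + 3 η^{2} and 6 j η^{2}, so a potential function exists as presented.


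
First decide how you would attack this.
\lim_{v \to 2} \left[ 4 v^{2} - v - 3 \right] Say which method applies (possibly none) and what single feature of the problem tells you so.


Verdict: no special technique — no zero denominators, no indeterminate clash at 2 — substitute and read off the value.


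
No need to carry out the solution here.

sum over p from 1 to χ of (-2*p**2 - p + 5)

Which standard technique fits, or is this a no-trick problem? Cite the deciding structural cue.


Method: no special technique — recognize the absence of structure: constant-multiple powers of p summed plainly, no special method required.


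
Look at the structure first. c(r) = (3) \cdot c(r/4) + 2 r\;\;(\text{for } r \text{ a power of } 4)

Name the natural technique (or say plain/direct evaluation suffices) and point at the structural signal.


Verdict: the master substitution — treat m = log base 4 of r as the new clock: one recursion step advances m by one while r scales by 4.


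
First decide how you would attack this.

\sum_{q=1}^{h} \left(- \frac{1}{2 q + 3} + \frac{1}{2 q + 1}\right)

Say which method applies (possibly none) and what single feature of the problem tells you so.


Method: telescoping — the summand is \frac{1}{2 q + 1} minus the same expression shifted by one, so consecutive terms cancel in pairs.


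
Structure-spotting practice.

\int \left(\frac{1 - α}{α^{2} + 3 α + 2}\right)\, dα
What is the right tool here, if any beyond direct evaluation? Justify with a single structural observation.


Technique: partial fractions — α^{2} + 3 α + 2 splits into linear pieces, so the quotient is a sum of simple fractions — decompose before integrating.


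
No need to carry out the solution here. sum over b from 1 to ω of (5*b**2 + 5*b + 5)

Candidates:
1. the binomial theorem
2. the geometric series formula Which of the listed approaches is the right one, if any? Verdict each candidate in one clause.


Method: no special technique — no ratio, no shift structure, no binomial pattern: sum the constant-multiple powers of b with known formulas.
- the binomial theorem — there is no sum-raised-to-a-power identity hiding in these terms.
- the geometric series formula: consecutive terms are not related by a fixed multiplier.


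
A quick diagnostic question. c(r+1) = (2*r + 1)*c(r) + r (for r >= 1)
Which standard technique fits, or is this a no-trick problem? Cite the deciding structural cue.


Diagnosis: a summation factor — first-order linear but the coefficient 2*r + 1 moves with the index — divide by the cumulative product and telescope.


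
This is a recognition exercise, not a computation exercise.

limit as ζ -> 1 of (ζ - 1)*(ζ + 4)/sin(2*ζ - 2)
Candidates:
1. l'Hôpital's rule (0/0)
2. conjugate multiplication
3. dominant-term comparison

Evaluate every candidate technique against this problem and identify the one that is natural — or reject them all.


Diagnosis: l'Hôpital's rule (0/0) — the 0/0 form at 1 is the signature situation for l'Hôpital's rule. Known elementary limits would finish this too — the rule just bypasses the case analysis.
- l'Hôpital's rule (0/0) — yes — fits the structure here.
- conjugate multiplication — there is no infinity-minus-infinity radical difference to rationalize.
- dominant-term comparison — leading-power comparison does not apply to this form.


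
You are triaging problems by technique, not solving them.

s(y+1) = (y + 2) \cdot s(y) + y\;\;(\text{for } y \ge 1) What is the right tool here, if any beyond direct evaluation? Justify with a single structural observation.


Verdict: a summation factor — first-order, linear, moving coefficient y + 2: the discrete analogue of an integrating factor handles it.


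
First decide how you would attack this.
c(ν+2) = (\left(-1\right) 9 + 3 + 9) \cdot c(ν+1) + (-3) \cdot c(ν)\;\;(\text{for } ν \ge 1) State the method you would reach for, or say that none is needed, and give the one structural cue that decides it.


Diagnosis: the characteristic-root method — shift-invariance with fixed coefficients calls for exponential trials; the characteristic polynomial finds every r^ν.


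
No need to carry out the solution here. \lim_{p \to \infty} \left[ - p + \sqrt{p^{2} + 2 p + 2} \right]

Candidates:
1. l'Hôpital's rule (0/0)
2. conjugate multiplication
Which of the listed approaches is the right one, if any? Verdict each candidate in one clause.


Method: conjugate multiplication — both pieces blow up but their difference is finite; the conjugate trick rationalizes \sqrt{p^{2} + 2 p + 2} - p.
- l'Hôpital's rule (0/0): no quotient structure at all: the clash is ∞ minus ∞, which rationalizing converts into a tractable ratio.
- conjugate multiplication: a fit — the right tool for this form.


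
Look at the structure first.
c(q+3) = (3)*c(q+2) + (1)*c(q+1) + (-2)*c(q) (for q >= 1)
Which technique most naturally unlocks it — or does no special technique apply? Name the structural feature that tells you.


Best approach: the characteristic-root method — shift-invariance with fixed coefficients calls for exponential trials; the characteristic polynomial finds every r^q.


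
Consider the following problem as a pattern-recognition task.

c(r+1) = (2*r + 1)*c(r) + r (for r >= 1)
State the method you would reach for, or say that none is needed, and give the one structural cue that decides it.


Technique: a summation factor — because the multiplier 2*r + 1 is index-dependent, divide through by its running product and sum the resulting differences.


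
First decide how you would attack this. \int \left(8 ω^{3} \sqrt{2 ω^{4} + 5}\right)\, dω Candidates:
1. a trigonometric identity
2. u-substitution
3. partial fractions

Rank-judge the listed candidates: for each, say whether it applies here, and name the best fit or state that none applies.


Method: u-substitution — structure check: outer function, inner expression 2 ω^{4} + 5, inner derivative as a factor — the classic u = 2 ω^{4} + 5 pattern.
- a trigonometric identity: there is no trigonometric structure at all — the integrand carries no sine or cosine to rewrite.
- u-substitution: yes — fits the structure here.
- partial fractions: there is no rational-function structure to decompose.


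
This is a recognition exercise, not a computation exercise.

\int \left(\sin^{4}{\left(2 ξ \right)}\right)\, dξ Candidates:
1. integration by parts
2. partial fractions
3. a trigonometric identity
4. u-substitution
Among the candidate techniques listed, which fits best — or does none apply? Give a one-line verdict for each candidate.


Method: a trigonometric identity — an even power like \sin^{4}{\left(2 ξ \right)} flattens under the half-angle identity into first-degree cosines you can integrate directly.
- integration by parts: not the fit here: there is no polynomial factor to ladder down — parts can still close the trigonometric product by recursion, though the identity rewrite is the direct route.
- partial fractions — there is no rational-function structure to decompose.
- a trigonometric identity — a fit — the right tool for this form.
- u-substitution — no subexpression of the integrand serves as a whole-integral substitution inner — individual terms may offer their own, but none carries its derivative as a factor of the full integrand; a working change of variable would have to be constructed from outside the expression.


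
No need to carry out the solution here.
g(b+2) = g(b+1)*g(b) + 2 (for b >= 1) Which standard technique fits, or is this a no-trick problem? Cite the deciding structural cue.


Diagnosis: no special technique — this one you iterate or analyze qualitatively: the nonlinearity defeats linear solution methods.


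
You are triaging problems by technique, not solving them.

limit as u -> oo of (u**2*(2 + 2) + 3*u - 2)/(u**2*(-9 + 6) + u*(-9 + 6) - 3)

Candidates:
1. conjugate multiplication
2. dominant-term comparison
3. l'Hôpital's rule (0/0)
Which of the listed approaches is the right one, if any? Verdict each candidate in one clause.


Method: dominant-term comparison — divide by the highest power of u present: lower-order terms vanish and the dominant ratio remains.
- conjugate multiplication — no difference of divergent radicals appears, so rationalizing has nothing to cancel.
- dominant-term comparison — applicable, and directly so.
- l'Hôpital's rule (0/0): viewed as a single quotient this runs to ∞/∞, not the 0/0 clash this candidate addresses; an at-infinity variant of the rule would resolve it, but comparing leading growth reads the answer without differentiating.


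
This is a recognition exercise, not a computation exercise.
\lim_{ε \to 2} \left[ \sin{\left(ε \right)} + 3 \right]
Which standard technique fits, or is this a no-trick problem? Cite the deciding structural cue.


Verdict: no special technique — the expression is continuous at the evaluation point — substitute directly; no indeterminate form appears.


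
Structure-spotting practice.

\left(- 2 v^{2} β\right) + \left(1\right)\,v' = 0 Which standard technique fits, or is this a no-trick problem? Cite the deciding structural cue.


Method: separation of variables — separating collects all v-dependence with the derivative and leaves all β-dependence opposite: variables separate.


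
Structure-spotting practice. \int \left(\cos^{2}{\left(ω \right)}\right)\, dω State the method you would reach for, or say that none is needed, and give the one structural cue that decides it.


Diagnosis: a trigonometric identity — the exponent on \cos^{2}{\left(ω \right)} is even — the power-reduction identity is the standard preprocessing step.


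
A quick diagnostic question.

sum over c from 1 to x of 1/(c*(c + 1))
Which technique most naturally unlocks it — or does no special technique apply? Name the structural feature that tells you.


Verdict: telescoping — after splitting 1/(c*(c + 1)) into partial fractions, the pieces are shifted copies of one function and cancel telescopically.


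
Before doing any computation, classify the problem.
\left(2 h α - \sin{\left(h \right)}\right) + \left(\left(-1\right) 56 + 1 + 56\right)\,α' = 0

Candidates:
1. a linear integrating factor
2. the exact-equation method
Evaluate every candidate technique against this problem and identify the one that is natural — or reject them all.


Best approach: a linear integrating factor — first power of α, nonzero forcing: the integrating-factor recipe applies verbatim with p = 2 h.
- a linear integrating factor — yes — fits the structure here.
- the exact-equation method: the mixed partial derivatives differ, so the left side is not a total differential.


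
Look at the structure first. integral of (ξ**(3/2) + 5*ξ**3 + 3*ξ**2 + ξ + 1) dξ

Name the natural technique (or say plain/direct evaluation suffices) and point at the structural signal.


Diagnosis: no special technique — scan for structure and find none: constant multiples of powers of ξ, integrate directly.


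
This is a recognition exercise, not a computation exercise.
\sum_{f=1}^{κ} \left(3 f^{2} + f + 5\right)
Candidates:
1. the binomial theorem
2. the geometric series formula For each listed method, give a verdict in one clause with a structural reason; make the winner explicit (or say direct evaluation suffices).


Verdict: no special technique — no cancellation, no constant ratio, no binomial weights — just polynomial terms summed directly.
- the binomial theorem: no binomial coefficients pair with matched powers.
- the geometric series formula — no single multiplier carries one term to the next throughout the sum.


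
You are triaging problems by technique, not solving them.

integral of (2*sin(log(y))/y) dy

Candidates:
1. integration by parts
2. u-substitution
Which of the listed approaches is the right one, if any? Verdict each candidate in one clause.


Verdict: u-substitution — collected, the integrand has one factor that is, up to a constant, the derivative of an inner expression the rest depends on — substitute for that inner expression.
- integration by parts: the nonconstant-polynomial-times-standard-kernel pattern (an exp, sine, cosine, or logarithm partner) is absent.
- u-substitution — applies; the problem has the shape this method handles.
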